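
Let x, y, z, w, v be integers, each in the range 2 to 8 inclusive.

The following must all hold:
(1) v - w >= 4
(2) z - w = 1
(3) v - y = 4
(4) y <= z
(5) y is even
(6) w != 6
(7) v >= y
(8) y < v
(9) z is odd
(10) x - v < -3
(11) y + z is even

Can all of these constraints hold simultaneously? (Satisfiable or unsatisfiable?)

Constraint 5 makes y even and constraint 9 makes z odd, so y + z must be odd. Constraint 11 says y + z is even — contradiction.

Unsatisfiable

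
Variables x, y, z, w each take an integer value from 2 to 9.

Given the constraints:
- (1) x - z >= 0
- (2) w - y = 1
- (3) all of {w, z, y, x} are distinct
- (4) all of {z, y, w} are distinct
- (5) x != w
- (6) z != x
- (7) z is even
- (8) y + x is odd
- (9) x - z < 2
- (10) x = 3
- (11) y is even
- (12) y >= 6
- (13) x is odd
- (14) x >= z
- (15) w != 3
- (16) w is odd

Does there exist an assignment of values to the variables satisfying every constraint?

Satisfiable

Try x = 3, y = 8, z = 2, w = 9.
Check constraint 1: x - z = 1; constraint 2: w - y = 1; constraint 9: x - z = 1. The remaining constraints are straightforward to verify.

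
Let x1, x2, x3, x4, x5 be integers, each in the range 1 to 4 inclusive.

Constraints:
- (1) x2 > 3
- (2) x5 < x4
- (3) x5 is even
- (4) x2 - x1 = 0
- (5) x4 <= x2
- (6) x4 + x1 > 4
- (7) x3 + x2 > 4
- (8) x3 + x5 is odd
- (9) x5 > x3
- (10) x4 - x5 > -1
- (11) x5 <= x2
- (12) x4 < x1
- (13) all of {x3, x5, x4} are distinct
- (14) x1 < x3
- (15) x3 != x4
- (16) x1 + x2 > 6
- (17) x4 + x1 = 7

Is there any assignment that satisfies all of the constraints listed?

Constraints 2, 9, 12, and 14 give x4 < x1, x1 < x3, x3 < x5, x5 < x4. Chaining: x4 < x1 < x3 < x5 < x4, which forces x4 < x4 — impossible.

Unsatisfiable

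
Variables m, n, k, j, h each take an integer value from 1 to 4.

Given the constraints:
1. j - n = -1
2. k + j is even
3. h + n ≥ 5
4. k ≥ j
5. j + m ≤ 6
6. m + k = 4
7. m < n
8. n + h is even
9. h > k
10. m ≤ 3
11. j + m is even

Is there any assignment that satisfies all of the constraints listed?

Setting (m, n, k, j, h) = (1, 4, 3, 3, 4) satisfies everything: constraint 1: j - n = -1; constraint 3: h + n = 8, and the others follow.

Satisfiable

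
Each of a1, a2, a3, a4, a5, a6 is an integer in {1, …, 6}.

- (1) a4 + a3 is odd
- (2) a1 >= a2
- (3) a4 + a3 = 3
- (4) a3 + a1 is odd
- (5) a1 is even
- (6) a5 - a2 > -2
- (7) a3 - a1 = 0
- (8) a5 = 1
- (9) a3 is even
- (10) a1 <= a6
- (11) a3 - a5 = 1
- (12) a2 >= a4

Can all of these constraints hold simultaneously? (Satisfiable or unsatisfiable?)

Unsatisfiable

Constraint 9 makes a3 even and constraint 5 makes a1 even, so a3 + a1 must be even. Constraint 4 says a3 + a1 is odd — contradiction.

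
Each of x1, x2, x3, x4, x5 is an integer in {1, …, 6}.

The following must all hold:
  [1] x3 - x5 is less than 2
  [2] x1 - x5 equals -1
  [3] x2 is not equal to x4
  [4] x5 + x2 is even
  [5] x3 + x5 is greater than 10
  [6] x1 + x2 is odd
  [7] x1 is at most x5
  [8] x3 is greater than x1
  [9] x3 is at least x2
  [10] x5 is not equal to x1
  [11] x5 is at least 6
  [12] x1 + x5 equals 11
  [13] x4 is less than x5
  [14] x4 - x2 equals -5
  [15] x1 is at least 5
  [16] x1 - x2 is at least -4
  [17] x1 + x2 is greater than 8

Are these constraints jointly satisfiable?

One satisfying assignment is x1 = 5, x2 = 6, x3 = 6, x4 = 1, x5 = 6.
For the less obvious constraints — constraint 1: x3 - x5 = 0; constraint 2: x1 - x5 = -1 — and the others hold by inspection.

Satisfiable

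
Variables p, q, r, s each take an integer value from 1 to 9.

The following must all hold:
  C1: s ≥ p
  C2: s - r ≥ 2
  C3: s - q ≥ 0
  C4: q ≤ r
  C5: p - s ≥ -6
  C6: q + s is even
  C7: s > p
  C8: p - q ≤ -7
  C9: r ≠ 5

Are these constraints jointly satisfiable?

Constraints 3, 5, and 8 give q − p ≥ 7, p − s ≥ -6, s − q ≥ 0.
Adding all 3 inequalities: the left sides telescope to 0, and the right sides sum to 7 + (-6) + 0 = 1. So 0 ≥ 1, which is false.

Unsatisfiable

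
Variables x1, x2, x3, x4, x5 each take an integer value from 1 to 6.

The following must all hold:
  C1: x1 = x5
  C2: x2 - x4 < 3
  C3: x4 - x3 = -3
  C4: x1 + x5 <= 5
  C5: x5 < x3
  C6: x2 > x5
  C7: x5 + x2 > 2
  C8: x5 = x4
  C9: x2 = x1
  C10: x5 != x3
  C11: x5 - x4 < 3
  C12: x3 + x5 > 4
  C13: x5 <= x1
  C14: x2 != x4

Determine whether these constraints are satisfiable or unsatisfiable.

From constraints 1, 8, and 9, x2 = x1 = x5 = x4, so x2 = x4. But constraint 14 says x2 ≠ x4. Contradiction.

Unsatisfiable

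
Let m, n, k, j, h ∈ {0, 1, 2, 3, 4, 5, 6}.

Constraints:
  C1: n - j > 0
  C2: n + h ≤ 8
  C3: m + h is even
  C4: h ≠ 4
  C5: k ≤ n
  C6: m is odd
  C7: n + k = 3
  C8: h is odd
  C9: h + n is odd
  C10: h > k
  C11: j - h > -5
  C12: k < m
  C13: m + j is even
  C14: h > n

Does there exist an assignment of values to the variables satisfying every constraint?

Setting (m, n, k, j, h) = (3, 2, 1, 1, 5) satisfies everything: constraint 1: n - j = 1; constraint 2: n + h = 7; constraint 7: n + k = 3, and the others follow.

Satisfiable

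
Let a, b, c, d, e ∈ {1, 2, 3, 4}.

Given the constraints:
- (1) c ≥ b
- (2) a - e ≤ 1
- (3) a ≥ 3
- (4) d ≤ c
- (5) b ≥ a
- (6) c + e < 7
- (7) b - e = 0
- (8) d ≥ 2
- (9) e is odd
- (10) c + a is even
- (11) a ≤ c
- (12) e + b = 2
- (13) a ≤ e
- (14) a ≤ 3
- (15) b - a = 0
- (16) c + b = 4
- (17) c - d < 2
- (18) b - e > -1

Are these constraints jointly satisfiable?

From constraints 4 and 8: c ≥ d ≥ 2. From constraints 3 and 5: b ≥ a ≥ 3. Hence c + b ≥ 5. But constraint 16 requires c + b = 4, and 4 < 5. Contradiction.

Unsatisfiable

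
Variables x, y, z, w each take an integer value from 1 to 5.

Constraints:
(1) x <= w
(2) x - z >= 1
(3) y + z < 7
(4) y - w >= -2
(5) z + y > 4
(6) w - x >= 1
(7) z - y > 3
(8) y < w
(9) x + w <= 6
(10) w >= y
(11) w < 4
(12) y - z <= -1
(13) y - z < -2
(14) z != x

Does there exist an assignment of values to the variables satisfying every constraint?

Unsatisfiable

Constraints 2, 4, 6, and 12 give x − z ≥ 1, z − y ≥ 1, y − w ≥ -2, w − x ≥ 1.
Adding all 4 inequalities: the left sides telescope to 0, and the right sides sum to 1 + 1 + (-2) + 1 = 1. So 0 ≥ 1, which is false.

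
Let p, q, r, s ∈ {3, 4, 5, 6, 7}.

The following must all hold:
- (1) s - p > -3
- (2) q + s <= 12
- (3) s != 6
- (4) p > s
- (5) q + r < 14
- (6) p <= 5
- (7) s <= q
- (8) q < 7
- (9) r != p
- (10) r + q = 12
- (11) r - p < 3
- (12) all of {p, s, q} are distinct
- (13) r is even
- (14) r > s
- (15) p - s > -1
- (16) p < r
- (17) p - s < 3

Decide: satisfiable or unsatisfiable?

One satisfying assignment is p = 5, q = 6, r = 6, s = 4.
For the less obvious constraints — constraint 1: s - p = -1; constraint 2: q + s = 10 — and the others hold by inspection.

Satisfiable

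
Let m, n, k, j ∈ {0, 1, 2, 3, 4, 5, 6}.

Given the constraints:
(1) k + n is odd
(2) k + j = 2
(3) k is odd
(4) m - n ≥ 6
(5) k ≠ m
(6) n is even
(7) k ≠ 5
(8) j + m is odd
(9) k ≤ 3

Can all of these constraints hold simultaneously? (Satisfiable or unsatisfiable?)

One satisfying assignment is m = 6, n = 0, k = 1, j = 1.
For the less obvious constraints — constraint 2: k + j = 2; constraint 4: m - n = 6 — and the others hold by inspection.

Satisfiable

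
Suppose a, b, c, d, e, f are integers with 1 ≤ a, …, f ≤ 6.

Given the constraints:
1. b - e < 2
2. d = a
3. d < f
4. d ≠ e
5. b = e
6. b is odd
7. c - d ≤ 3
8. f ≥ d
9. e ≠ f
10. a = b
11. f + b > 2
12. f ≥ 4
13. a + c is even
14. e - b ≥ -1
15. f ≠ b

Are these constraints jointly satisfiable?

From constraints 2, 5, and 10, d = a = b = e, so d = e. But constraint 4 says d ≠ e. Contradiction.

Unsatisfiable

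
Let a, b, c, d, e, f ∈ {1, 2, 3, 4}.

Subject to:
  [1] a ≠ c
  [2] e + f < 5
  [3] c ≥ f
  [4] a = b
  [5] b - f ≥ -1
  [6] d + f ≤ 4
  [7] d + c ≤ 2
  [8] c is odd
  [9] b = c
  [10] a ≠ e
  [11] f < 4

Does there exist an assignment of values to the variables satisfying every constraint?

From constraints 4 and 9, a = b = c, so a = c. But constraint 1 says a ≠ c. Contradiction.

Unsatisfiable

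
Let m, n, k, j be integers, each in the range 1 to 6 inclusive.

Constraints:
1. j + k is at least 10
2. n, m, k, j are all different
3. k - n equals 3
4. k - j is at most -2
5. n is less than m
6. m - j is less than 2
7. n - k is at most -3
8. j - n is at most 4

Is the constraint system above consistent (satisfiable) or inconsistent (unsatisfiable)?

Unsatisfiable

Constraints 4, 7, and 8 give k − n ≥ 3, n − j ≥ -4, j − k ≥ 2.
Adding all 3 inequalities: the left sides telescope to 0, and the right sides sum to 3 + (-4) + 2 = 1. So 0 ≥ 1, which is false.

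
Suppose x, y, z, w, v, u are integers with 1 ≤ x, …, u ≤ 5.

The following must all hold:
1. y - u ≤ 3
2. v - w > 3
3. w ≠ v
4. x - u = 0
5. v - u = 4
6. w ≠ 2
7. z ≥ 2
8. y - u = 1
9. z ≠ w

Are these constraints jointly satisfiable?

The assignment x = 1, y = 2, z = 3, w = 1, v = 5, u = 1 works:
  constraint 1 holds since y - u = 1.
  constraint 2 holds since v - w = 4.
The rest check out directly.

Satisfiable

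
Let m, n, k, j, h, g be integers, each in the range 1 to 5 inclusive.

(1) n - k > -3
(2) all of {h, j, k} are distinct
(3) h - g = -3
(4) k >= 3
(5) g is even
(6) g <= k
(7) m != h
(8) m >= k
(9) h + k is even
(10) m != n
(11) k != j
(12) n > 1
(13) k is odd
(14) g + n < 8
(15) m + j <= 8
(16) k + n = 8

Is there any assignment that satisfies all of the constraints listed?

Satisfiable

Take m = 5, n = 3, k = 5, j = 3, h = 1, g = 4. Then constraint 1: n - k = -2; constraint 3: h - g = -3; constraint 14: g + n = 7, and every other listed constraint is also met.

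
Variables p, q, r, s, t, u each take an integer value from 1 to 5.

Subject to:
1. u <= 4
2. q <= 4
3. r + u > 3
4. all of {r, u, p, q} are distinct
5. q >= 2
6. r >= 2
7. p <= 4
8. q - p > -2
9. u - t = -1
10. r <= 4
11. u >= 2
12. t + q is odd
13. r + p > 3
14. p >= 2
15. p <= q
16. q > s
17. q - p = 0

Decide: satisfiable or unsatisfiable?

Unsatisfiable

Constraints 1, 2, 5, 6, 7, 10, 11, and 14 confine each of r, u, p, q to the 3 values {2, …, 4}.
Constraint 4 requires all 4 of them to be distinct, but only 3 values are available — impossible by the pigeonhole principle.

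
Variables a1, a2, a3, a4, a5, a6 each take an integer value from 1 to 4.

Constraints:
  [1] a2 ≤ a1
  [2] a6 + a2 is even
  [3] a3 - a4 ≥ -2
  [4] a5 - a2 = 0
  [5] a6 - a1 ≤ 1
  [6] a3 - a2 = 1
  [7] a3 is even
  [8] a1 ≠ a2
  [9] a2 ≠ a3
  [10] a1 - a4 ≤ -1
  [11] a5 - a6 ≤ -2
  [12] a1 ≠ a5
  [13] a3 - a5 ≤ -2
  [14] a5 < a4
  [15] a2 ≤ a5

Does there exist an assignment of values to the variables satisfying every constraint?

Constraints 3, 5, 10, 11, and 13 give a5 − a3 ≥ 2, a3 − a4 ≥ -2, a4 − a1 ≥ 1, a1 − a6 ≥ -1, a6 − a5 ≥ 2.
Adding all 5 inequalities: the left sides telescope to 0, and the right sides sum to 2 + (-2) + 1 + (-1) + 2 = 2. So 0 ≥ 2, which is false.

Unsatisfiable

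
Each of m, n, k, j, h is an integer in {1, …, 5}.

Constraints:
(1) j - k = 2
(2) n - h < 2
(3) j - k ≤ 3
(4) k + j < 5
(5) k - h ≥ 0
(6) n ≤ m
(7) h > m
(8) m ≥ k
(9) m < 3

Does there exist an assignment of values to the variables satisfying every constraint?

Unsatisfiable

Constraints 5, 7, and 8 give h ≤ k, k ≤ m, m < h. Chaining: h ≤ k ≤ m < h, which forces h < h — impossible.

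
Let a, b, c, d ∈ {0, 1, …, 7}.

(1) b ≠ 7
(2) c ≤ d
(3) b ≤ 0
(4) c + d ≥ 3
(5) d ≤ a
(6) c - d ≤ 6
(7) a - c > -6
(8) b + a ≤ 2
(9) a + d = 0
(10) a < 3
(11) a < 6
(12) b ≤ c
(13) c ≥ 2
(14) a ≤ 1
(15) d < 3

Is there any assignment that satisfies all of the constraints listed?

Unsatisfiable

From constraints 2 and 13: d ≥ c and c ≥ 2, so d ≥ 2. From constraints 5 and 14: d ≤ a and a ≤ 1, so d ≤ 1. But 1 < 2, so no value of d works.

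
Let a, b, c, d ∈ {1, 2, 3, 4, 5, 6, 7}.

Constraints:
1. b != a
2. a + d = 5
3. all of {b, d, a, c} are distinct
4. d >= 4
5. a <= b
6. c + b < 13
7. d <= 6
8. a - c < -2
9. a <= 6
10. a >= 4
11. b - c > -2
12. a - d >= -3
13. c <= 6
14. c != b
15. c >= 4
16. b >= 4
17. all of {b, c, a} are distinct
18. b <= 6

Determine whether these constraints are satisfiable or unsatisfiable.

Constraints 4, 7, 9, 10, 13, 15, 16, and 18 confine each of b, d, a, c to the 3 values {4, …, 6}.
Constraint 3 requires all 4 of them to be distinct, but only 3 values are available — impossible by the pigeonhole principle.

Unsatisfiable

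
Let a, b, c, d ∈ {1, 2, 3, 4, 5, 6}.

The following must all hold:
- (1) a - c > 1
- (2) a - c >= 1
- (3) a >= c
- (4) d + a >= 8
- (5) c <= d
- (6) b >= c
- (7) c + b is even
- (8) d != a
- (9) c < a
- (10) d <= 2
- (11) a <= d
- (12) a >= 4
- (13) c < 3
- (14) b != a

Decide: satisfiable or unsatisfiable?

From constraints 11 and 12: d ≥ a and a ≥ 4, so d ≥ 4. From constraint 10: d ≤ 2. But 2 < 4, so no value of d works.

Unsatisfiable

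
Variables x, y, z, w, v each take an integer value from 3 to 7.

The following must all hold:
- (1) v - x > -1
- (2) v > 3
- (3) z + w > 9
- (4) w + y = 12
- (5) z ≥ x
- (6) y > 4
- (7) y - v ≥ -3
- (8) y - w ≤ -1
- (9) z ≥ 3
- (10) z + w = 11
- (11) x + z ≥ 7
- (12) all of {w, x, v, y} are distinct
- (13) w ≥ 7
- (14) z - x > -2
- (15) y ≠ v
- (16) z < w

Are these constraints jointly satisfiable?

Take x = 4, y = 5, z = 4, w = 7, v = 6. Then constraint 1: v - x = 2; constraint 3: z + w = 11; constraint 4: w + y = 12, and every other listed constraint is also met.

Satisfiable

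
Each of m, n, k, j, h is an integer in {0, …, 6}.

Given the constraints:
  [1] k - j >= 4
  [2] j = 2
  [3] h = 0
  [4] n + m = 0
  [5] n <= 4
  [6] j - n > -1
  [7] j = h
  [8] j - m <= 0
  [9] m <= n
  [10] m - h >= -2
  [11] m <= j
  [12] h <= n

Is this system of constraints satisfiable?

Unsatisfiable

Constraint 2 fixes j = 2 and constraint 3 fixes h = 0, but constraint 7 requires j = h. Since 2 ≠ 0, contradiction.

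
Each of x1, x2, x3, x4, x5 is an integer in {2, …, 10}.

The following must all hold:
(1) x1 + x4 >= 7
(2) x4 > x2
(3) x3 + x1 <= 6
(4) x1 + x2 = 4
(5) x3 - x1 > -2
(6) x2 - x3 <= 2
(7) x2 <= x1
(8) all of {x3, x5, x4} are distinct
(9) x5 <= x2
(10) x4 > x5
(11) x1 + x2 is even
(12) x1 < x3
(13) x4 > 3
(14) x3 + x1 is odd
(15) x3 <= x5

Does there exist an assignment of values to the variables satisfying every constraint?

Unsatisfiable

Constraints 7, 9, 12, and 15 give x2 ≤ x1, x1 < x3, x3 ≤ x5, x5 ≤ x2. Chaining: x2 ≤ x1 < x3 ≤ x5 ≤ x2, which forces x2 < x2 — impossible.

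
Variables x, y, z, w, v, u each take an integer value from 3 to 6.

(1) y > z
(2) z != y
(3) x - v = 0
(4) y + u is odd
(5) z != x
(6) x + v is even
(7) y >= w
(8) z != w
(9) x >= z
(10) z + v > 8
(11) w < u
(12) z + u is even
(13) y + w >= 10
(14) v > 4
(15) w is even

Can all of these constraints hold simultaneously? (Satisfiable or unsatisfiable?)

Satisfiable

One satisfying assignment is x = 6, y = 6, z = 3, w = 4, v = 6, u = 5.
For the less obvious constraints — constraint 3: x - v = 0; constraint 10: z + v = 9 — and the others hold by inspection.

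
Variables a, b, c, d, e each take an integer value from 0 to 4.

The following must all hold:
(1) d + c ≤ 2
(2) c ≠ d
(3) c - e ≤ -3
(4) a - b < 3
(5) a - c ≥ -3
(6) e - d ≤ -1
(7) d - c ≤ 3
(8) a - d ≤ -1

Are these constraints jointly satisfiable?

Constraints 3, 6, and 7 give e − c ≥ 3, c − d ≥ -3, d − e ≥ 1.
Adding all 3 inequalities: the left sides telescope to 0, and the right sides sum to 3 + (-3) + 1 = 1. So 0 ≥ 1, which is false.

Unsatisfiable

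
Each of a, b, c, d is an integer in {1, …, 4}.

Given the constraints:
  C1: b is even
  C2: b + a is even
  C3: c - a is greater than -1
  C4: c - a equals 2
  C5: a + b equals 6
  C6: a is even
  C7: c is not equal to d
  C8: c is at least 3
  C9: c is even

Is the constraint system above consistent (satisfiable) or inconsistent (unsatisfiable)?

Try a = 2, b = 4, c = 4, d = 3.
Check constraint 3: c - a = 2; constraint 4: c - a = 2. The remaining constraints are straightforward to verify.

Satisfiable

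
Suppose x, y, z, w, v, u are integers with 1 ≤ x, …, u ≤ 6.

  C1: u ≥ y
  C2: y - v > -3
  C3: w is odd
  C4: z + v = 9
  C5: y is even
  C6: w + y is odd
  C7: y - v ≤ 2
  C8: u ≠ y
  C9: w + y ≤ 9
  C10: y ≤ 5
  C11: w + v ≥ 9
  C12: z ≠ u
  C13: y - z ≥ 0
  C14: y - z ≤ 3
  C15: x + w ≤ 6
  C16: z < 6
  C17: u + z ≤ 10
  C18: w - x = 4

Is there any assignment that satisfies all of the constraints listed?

Take x = 1, y = 4, z = 4, w = 5, v = 5, u = 5. Then constraint 2: y - v = -1; constraint 4: z + v = 9, and every other listed constraint is also met.

Satisfiable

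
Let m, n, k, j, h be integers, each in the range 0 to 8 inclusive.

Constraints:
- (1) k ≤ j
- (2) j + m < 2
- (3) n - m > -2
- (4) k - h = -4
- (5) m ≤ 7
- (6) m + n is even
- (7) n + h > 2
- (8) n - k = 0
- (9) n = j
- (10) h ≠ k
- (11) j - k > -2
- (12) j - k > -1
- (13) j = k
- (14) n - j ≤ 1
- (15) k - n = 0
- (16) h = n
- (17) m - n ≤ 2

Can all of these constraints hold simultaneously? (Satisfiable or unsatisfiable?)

From constraints 9, 13, and 16, h = n = j = k, so h = k. But constraint 10 says h ≠ k. Contradiction.

Unsatisfiable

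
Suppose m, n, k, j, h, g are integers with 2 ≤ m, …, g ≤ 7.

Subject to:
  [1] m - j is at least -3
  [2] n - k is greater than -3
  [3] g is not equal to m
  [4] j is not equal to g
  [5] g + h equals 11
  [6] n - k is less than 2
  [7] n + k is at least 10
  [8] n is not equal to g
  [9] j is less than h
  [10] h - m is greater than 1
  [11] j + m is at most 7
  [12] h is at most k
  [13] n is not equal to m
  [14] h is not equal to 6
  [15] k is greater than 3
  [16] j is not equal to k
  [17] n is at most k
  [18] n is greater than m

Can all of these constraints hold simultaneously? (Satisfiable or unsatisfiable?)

Satisfiable

Try m = 3, n = 6, k = 7, j = 3, h = 7, g = 4.
Check constraint 1: m - j = 0; constraint 2: n - k = -1; constraint 5: g + h = 11. The remaining constraints are straightforward to verify.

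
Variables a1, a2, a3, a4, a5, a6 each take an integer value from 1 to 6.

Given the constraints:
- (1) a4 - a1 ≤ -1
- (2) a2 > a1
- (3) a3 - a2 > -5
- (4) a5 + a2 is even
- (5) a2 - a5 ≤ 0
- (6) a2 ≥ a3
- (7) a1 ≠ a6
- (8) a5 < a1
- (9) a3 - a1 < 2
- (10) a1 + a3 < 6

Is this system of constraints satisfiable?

Constraints 2, 5, and 8 give a2 ≤ a5, a5 < a1, a1 < a2. Chaining: a2 ≤ a5 < a1 < a2, which forces a2 < a2 — impossible.

Unsatisfiable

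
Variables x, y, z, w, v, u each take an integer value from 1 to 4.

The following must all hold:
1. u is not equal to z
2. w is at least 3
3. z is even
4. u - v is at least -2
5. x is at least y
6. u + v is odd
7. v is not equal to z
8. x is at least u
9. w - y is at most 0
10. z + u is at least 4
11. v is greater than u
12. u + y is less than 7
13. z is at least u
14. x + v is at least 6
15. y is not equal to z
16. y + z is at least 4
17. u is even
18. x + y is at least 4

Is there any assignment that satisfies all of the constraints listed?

Setting (x, y, z, w, v, u) = (3, 3, 4, 3, 3, 2) satisfies everything: constraint 4: u - v = -1; constraint 9: w - y = 0, and the others follow.

Satisfiable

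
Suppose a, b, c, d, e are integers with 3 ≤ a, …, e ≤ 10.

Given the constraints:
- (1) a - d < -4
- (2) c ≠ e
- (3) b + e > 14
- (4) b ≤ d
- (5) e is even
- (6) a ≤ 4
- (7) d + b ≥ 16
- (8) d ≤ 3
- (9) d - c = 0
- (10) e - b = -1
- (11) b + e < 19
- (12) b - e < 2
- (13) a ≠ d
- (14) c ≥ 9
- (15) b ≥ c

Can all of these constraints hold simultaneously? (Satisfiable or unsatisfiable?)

Unsatisfiable

From constraints 14 and 15: b ≥ c and c ≥ 9, so b ≥ 9. From constraints 4 and 8: b ≤ d and d ≤ 3, so b ≤ 3. But 3 < 9, so no value of b works.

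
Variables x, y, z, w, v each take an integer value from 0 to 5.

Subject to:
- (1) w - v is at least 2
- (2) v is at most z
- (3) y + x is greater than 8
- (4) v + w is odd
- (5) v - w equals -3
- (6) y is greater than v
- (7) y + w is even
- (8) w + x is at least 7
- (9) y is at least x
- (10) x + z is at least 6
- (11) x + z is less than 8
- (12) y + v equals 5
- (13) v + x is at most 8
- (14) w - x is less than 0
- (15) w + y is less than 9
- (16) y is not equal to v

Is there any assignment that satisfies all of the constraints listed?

Satisfiable

Try x = 5, y = 5, z = 1, w = 3, v = 0.
Check constraint 1: w - v = 3; constraint 3: y + x = 10. The remaining constraints are straightforward to verify.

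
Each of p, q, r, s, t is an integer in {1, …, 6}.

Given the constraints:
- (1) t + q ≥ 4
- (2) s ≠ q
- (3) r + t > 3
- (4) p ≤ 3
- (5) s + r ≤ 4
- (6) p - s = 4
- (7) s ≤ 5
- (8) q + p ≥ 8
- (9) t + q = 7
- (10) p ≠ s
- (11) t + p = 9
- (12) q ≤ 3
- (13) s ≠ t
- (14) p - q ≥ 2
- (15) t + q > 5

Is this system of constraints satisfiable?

Unsatisfiable

From constraint 12: q ≤ 3. From constraint 4: p ≤ 3. Hence q + p ≤ 6. But constraint 8 requires q + p ≥ 8, and 8 > 6. Contradiction.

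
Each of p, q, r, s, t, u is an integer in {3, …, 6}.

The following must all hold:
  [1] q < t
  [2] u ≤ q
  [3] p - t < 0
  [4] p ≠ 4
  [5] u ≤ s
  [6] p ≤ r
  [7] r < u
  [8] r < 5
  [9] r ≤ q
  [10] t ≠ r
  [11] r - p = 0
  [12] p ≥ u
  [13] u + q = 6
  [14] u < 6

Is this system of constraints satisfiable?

Constraints 6, 7, and 12 give u ≤ p, p ≤ r, r < u. Chaining: u ≤ p ≤ r < u, which forces u < u — impossible.

Unsatisfiable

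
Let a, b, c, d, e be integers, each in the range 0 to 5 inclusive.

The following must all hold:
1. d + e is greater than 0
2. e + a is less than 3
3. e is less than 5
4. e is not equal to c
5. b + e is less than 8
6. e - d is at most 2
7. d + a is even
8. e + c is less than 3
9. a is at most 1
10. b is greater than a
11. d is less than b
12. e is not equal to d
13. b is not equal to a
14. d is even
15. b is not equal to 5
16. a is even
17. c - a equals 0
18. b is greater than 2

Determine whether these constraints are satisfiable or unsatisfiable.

Satisfiable

One satisfying assignment is a = 0, b = 3, c = 0, d = 0, e = 2.
For the less obvious constraints — constraint 1: d + e = 2; constraint 2: e + a = 2 — and the others hold by inspection.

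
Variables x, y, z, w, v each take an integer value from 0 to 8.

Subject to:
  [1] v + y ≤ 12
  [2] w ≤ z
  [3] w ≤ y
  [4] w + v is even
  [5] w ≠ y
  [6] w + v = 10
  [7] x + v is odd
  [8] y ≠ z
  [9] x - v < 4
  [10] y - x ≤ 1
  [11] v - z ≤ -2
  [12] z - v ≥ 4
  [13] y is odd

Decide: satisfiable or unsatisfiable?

Satisfiable

Take x = 7, y = 7, z = 8, w = 6, v = 4. Then constraint 1: v + y = 11; constraint 6: w + v = 10; constraint 9: x - v = 3, and every other listed constraint is also met.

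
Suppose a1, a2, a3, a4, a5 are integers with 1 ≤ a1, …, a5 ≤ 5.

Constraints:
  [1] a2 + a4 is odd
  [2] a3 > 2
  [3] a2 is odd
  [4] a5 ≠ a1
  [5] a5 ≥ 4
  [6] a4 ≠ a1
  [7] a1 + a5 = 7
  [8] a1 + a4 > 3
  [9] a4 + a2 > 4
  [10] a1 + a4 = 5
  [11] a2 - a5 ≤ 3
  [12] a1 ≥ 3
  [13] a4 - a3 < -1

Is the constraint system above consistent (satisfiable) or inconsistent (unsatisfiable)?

Take a1 = 3, a2 = 5, a3 = 4, a4 = 2, a5 = 4. Then constraint 7: a1 + a5 = 7; constraint 8: a1 + a4 = 5, and every other listed constraint is also met.

Satisfiable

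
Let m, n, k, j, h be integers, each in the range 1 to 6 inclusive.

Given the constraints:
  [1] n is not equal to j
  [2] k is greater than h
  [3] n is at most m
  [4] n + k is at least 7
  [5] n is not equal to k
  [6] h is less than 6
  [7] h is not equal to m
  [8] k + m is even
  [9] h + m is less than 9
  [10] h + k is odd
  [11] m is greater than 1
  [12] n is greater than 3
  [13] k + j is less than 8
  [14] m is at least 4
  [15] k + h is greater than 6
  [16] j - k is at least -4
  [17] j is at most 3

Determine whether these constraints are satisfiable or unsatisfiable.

Satisfiable

Take m = 5, n = 4, k = 5, j = 2, h = 2. Then constraint 4: n + k = 9; constraint 9: h + m = 7, and every other listed constraint is also met.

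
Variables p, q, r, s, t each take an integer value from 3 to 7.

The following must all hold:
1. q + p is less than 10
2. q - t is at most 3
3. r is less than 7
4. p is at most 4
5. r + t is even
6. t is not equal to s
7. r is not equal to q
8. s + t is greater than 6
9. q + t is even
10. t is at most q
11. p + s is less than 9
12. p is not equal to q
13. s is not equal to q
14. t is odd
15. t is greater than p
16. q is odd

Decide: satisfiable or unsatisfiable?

Setting (p, q, r, s, t) = (3, 5, 3, 3, 5) satisfies everything: constraint 1: q + p = 8; constraint 2: q - t = 0; constraint 8: s + t = 8, and the others follow.

Satisfiable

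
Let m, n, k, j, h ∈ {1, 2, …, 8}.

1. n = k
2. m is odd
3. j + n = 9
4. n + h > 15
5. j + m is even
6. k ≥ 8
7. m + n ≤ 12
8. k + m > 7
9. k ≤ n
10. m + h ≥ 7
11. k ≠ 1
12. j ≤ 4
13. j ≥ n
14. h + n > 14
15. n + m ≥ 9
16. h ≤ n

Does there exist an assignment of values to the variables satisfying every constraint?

Unsatisfiable

From constraints 6 and 9: n ≥ k and k ≥ 8, so n ≥ 8. From constraints 12 and 13: n ≤ j and j ≤ 4, so n ≤ 4. But 4 < 8, so no value of n works.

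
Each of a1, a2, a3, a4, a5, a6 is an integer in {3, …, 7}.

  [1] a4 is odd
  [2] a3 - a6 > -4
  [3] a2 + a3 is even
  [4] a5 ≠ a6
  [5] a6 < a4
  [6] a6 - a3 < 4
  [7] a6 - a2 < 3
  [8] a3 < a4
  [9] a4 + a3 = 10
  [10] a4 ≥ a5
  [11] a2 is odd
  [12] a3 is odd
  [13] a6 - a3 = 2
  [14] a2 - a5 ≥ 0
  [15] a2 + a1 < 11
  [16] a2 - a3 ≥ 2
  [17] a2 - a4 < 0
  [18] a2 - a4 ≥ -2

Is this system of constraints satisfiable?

One satisfying assignment is a1 = 5, a2 = 5, a3 = 3, a4 = 7, a5 = 3, a6 = 5.
For the less obvious constraints — constraint 2: a3 - a6 = -2; constraint 6: a6 - a3 = 2; constraint 7: a6 - a2 = 0 — and the others hold by inspection.

Satisfiable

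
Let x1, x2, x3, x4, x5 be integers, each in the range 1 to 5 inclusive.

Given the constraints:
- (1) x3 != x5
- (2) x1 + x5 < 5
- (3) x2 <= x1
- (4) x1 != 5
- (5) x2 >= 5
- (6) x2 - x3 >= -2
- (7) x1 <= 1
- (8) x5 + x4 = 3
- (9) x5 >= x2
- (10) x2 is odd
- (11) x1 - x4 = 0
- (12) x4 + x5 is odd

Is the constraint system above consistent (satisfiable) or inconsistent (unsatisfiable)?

From constraint 5: x2 ≥ 5. From constraints 3 and 7: x2 ≤ x1 and x1 ≤ 1, so x2 ≤ 1. But 1 < 5, so no value of x2 works.

Unsatisfiable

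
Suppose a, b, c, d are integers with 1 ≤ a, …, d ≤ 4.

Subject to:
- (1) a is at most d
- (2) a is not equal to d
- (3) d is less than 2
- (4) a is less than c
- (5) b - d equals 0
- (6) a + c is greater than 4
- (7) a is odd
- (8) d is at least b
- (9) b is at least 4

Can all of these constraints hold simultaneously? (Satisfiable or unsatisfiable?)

Unsatisfiable

From constraints 8 and 9: d ≥ b and b ≥ 4, so d ≥ 4. From constraint 3: d ≤ 1. But 1 < 4, so no value of d works.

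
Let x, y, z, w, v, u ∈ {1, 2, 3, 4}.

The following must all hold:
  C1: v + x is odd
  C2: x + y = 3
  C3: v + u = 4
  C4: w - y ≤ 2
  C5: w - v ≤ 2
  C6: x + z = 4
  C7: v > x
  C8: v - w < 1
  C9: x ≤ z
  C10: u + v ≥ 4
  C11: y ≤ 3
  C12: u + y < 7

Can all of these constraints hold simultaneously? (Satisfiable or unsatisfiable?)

Satisfiable

Try x = 1, y = 2, z = 3, w = 2, v = 2, u = 2.
Check constraint 2: x + y = 3; constraint 3: v + u = 4. The remaining constraints are straightforward to verify.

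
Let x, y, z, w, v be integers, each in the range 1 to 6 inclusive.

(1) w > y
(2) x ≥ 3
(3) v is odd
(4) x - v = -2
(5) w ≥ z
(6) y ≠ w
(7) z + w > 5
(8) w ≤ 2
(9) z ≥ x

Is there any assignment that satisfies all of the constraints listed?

Unsatisfiable

From constraints 2 and 9: z ≥ x and x ≥ 3, so z ≥ 3. From constraints 5 and 8: z ≤ w and w ≤ 2, so z ≤ 2. But 2 < 3, so no value of z works.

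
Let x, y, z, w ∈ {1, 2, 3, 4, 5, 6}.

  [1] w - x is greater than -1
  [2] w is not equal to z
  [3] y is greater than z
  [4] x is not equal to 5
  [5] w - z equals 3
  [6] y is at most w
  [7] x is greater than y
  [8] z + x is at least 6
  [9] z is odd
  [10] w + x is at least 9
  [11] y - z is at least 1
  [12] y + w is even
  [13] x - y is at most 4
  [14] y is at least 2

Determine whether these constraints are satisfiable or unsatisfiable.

One satisfying assignment is x = 6, y = 4, z = 3, w = 6.
For the less obvious constraints — constraint 1: w - x = 0; constraint 5: w - z = 3 — and the others hold by inspection.

Satisfiable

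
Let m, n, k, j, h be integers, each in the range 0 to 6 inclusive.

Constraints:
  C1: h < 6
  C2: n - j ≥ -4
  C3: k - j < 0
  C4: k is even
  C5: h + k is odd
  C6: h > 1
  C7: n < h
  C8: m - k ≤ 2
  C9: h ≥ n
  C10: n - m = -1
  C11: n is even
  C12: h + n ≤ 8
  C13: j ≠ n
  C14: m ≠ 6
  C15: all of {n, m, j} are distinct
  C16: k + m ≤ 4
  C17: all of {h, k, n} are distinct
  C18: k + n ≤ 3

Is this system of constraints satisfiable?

Setting (m, n, k, j, h) = (1, 0, 2, 4, 5) satisfies everything: constraint 2: n - j = -4; constraint 3: k - j = -2, and the others follow.

Satisfiable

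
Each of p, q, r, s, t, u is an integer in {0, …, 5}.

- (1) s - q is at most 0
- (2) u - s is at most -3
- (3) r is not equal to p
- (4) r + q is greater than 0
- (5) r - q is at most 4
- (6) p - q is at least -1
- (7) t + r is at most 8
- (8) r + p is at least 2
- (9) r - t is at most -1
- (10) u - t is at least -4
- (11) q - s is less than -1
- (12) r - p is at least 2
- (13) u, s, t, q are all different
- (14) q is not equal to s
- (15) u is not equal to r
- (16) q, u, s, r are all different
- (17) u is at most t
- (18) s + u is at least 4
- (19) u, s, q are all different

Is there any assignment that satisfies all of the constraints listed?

Constraints 1, 2, 6, 9, 10, and 12 give u − t ≥ -4, t − r ≥ 1, r − p ≥ 2, p − q ≥ -1, q − s ≥ 0, s − u ≥ 3.
Adding all 6 inequalities: the left sides telescope to 0, and the right sides sum to (-4) + 1 + 2 + (-1) + 0 + 3 = 1. So 0 ≥ 1, which is false.

Unsatisfiable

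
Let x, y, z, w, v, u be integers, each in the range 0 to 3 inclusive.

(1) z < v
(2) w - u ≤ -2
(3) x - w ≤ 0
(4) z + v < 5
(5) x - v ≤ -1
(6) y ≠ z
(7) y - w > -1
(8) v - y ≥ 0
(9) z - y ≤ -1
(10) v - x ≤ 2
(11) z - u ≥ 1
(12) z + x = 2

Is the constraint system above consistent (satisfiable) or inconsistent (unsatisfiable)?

Unsatisfiable

Constraints 2, 3, 8, 9, 10, and 11 give z − u ≥ 1, u − w ≥ 2, w − x ≥ 0, x − v ≥ -2, v − y ≥ 0, y − z ≥ 1.
Adding all 6 inequalities: the left sides telescope to 0, and the right sides sum to 1 + 2 + 0 + (-2) + 0 + 1 = 2. So 0 ≥ 2, which is false.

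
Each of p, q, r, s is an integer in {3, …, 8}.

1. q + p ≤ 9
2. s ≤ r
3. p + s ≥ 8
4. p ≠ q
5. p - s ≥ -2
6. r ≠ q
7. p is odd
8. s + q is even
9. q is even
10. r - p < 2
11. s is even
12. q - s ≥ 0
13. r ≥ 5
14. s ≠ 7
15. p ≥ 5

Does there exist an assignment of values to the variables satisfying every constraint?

Satisfiable

One satisfying assignment is p = 5, q = 4, r = 5, s = 4.
For the less obvious constraints — constraint 1: q + p = 9; constraint 3: p + s = 9 — and the others hold by inspection.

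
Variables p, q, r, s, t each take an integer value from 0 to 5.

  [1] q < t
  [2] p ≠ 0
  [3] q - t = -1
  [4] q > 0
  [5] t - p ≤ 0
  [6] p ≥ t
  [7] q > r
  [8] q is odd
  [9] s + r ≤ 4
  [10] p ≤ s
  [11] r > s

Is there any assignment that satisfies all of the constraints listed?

Constraints 1, 6, 7, 10, and 11 give q < t, t ≤ p, p ≤ s, s < r, r < q. Chaining: q < t ≤ p ≤ s < r < q, which forces q < q — impossible.

Unsatisfiable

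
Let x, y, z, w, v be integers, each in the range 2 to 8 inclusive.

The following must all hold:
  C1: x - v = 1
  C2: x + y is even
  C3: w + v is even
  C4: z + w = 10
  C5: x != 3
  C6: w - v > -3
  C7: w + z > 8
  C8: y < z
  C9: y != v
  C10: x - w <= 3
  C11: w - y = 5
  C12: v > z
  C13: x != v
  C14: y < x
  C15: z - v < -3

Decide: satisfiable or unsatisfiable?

The assignment x = 8, y = 2, z = 3, w = 7, v = 7 works:
  constraint 1 holds since x - v = 1.
  constraint 4 holds since z + w = 10.
  constraint 6 holds since w - v = 0.
The rest check out directly.

Satisfiable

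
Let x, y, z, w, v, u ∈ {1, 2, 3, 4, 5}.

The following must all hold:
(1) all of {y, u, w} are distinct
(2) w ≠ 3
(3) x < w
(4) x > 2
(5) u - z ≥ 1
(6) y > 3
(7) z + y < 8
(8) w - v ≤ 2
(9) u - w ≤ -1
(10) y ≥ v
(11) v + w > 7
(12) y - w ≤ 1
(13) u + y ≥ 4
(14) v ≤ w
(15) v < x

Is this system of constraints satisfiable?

Satisfiable

Setting (x, y, z, w, v, u) = (4, 4, 1, 5, 3, 3) satisfies everything: constraint 5: u - z = 2; constraint 7: z + y = 5; constraint 8: w - v = 2, and the others follow.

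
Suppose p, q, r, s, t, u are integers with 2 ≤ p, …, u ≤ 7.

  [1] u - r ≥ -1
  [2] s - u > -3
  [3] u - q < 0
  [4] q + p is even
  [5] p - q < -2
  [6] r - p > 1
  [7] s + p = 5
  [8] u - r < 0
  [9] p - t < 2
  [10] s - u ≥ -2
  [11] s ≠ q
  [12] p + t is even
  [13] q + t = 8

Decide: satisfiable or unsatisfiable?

The assignment p = 2, q = 6, r = 5, s = 3, t = 2, u = 4 works:
  constraint 1 holds since u - r = -1.
  constraint 2 holds since s - u = -1.
  constraint 3 holds since u - q = -2.
The rest check out directly.

Satisfiable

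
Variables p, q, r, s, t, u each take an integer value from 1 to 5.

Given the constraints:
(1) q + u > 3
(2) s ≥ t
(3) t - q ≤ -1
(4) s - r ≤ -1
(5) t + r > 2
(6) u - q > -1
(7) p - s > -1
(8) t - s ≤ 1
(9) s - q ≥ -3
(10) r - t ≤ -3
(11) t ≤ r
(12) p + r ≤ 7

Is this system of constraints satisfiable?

Unsatisfiable

Constraints 3, 4, 9, and 10 give r − s ≥ 1, s − q ≥ -3, q − t ≥ 1, t − r ≥ 3.
Adding all 4 inequalities: the left sides telescope to 0, and the right sides sum to 1 + (-3) + 1 + 3 = 2. So 0 ≥ 2, which is false.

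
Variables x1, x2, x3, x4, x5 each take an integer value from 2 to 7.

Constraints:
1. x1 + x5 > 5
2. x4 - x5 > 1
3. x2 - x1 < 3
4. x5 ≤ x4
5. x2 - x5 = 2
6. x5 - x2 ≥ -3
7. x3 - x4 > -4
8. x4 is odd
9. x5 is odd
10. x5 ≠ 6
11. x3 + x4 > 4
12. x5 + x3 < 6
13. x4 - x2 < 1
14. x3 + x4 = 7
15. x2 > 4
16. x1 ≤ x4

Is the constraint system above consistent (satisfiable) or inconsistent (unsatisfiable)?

Satisfiable

Take x1 = 5, x2 = 5, x3 = 2, x4 = 5, x5 = 3. Then constraint 1: x1 + x5 = 8; constraint 2: x4 - x5 = 2; constraint 3: x2 - x1 = 0, and every other listed constraint is also met.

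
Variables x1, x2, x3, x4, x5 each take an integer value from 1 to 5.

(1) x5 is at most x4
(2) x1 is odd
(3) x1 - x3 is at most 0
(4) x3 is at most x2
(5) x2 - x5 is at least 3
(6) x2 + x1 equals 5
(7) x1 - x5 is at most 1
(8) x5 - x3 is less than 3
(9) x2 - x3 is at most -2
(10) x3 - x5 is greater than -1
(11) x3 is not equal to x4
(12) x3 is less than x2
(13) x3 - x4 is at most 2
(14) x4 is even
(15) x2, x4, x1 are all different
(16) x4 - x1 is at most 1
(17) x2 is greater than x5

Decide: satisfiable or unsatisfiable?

Unsatisfiable

Constraints 5, 7, 9, 13, and 16 give x5 − x1 ≥ -1, x1 − x4 ≥ -1, x4 − x3 ≥ -2, x3 − x2 ≥ 2, x2 − x5 ≥ 3.
Adding all 5 inequalities: the left sides telescope to 0, and the right sides sum to (-1) + (-1) + (-2) + 2 + 3 = 1. So 0 ≥ 1, which is false.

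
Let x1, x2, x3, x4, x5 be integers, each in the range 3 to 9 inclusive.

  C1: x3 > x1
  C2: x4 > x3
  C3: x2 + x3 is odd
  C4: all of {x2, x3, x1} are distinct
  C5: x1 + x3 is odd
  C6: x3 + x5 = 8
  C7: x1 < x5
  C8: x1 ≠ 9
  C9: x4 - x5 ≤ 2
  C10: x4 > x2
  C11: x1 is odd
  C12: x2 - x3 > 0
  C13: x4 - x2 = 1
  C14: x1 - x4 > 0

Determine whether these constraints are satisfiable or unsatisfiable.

Constraints 1, 10, 12, and 14 give x2 < x4, x4 < x1, x1 < x3, x3 < x2. Chaining: x2 < x4 < x1 < x3 < x2, which forces x2 < x2 — impossible.

Unsatisfiable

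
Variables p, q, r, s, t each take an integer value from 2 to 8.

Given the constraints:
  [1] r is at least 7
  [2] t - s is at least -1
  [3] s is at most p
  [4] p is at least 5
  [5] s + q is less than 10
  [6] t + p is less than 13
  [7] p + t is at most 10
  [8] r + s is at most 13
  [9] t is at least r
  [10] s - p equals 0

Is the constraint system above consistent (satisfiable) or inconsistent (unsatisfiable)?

From constraint 4: p ≥ 5. From constraints 1 and 9: t ≥ r ≥ 7. Hence p + t ≥ 12. But constraint 7 requires p + t ≤ 10, and 10 < 12. Contradiction.

Unsatisfiable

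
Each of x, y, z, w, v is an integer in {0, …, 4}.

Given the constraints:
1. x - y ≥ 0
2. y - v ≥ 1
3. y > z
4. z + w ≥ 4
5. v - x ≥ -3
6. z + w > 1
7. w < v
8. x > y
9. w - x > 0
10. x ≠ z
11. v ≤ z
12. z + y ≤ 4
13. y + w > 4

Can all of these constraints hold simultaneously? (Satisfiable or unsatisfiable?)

Unsatisfiable

Constraints 3, 7, 8, 9, and 11 give y < x, x < w, w < v, v ≤ z, z < y. Chaining: y < x < w < v ≤ z < y, which forces y < y — impossible.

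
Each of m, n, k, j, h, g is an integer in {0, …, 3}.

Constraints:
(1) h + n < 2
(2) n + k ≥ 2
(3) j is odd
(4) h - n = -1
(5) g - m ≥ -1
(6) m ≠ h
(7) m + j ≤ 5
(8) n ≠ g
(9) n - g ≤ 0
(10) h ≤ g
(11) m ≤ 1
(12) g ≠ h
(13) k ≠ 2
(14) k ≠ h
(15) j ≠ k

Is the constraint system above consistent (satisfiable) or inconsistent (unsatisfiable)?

Take m = 1, n = 1, k = 1, j = 3, h = 0, g = 3. Then constraint 1: h + n = 1; constraint 2: n + k = 2; constraint 4: h - n = -1, and every other listed constraint is also met.

Satisfiable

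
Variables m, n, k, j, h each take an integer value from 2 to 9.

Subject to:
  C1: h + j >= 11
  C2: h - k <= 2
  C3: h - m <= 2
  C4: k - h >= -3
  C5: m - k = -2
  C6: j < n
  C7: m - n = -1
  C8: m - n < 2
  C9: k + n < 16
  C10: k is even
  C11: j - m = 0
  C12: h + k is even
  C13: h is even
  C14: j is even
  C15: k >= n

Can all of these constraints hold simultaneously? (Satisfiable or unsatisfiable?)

Satisfiable

The assignment m = 6, n = 7, k = 8, j = 6, h = 8 works:
  constraint 1 holds since h + j = 14.
  constraint 2 holds since h - k = 0.
  constraint 3 holds since h - m = 2.
The rest check out directly.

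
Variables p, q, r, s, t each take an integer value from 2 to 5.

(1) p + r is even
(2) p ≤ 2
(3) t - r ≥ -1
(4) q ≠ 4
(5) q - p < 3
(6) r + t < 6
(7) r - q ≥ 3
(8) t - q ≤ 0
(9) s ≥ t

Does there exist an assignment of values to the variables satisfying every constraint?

Constraints 3, 7, and 8 give q − t ≥ 0, t − r ≥ -1, r − q ≥ 3.
Adding all 3 inequalities: the left sides telescope to 0, and the right sides sum to 0 + (-1) + 3 = 2. So 0 ≥ 2, which is false.

Unsatisfiable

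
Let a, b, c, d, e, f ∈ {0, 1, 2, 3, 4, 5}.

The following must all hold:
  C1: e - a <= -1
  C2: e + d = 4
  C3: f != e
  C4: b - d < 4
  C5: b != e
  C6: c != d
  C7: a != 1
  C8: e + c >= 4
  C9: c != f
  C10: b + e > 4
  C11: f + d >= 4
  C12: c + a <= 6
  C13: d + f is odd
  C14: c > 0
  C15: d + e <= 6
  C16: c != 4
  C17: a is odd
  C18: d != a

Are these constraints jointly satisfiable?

Satisfiable

Take a = 5, b = 1, c = 1, d = 0, e = 4, f = 5. Then constraint 1: e - a = -1; constraint 2: e + d = 4, and every other listed constraint is also met.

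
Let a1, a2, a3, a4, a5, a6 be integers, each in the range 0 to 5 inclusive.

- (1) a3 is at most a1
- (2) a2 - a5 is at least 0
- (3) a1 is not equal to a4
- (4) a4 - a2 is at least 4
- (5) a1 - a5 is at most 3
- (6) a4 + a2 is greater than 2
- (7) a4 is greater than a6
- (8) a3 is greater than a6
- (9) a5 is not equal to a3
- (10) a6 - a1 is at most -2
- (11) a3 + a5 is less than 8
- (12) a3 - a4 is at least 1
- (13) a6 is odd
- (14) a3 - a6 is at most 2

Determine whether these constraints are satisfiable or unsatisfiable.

Unsatisfiable

Constraints 2, 4, 5, 10, 12, and 14 give a5 − a1 ≥ -3, a1 − a6 ≥ 2, a6 − a3 ≥ -2, a3 − a4 ≥ 1, a4 − a2 ≥ 4, a2 − a5 ≥ 0.
Adding all 6 inequalities: the left sides telescope to 0, and the right sides sum to (-3) + 2 + (-2) + 1 + 4 + 0 = 2. So 0 ≥ 2, which is false.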